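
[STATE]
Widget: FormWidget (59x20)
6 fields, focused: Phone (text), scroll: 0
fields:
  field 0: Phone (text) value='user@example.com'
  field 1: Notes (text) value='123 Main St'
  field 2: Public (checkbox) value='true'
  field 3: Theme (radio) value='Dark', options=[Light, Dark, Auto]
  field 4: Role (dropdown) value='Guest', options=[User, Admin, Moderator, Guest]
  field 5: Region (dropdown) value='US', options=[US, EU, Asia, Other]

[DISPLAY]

> Phone:      [user@example.com                           ]
  Notes:      [123 Main St                                ]
  Public:     [x]                                          
  Theme:      ( ) Light  (●) Dark  ( ) Auto                
  Role:       [Guest                                     ▼]
  Region:     [US                                        ▼]
                                                           
                                                           
                                                           
                                                           
                                                           
                                                           
                                                           
                                                           
                                                           
                                                           
                                                           
                                                           
                                                           
                                                           


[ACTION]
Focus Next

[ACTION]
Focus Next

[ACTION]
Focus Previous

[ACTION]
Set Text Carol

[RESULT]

  Phone:      [user@example.com                           ]
> Notes:      [Carol                                      ]
  Public:     [x]                                          
  Theme:      ( ) Light  (●) Dark  ( ) Auto                
  Role:       [Guest                                     ▼]
  Region:     [US                                        ▼]
                                                           
                                                           
                                                           
                                                           
                                                           
                                                           
                                                           
                                                           
                                                           
                                                           
                                                           
                                                           
                                                           
                                                           


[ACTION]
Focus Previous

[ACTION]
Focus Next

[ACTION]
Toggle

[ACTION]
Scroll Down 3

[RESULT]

  Theme:      ( ) Light  (●) Dark  ( ) Auto                
  Role:       [Guest                                     ▼]
  Region:     [US                                        ▼]
                                                           
                                                           
                                                           
                                                           
                                                           
                                                           
                                                           
                                                           
                                                           
                                                           
                                                           
                                                           
                                                           
                                                           
                                                           
                                                           
                                                           


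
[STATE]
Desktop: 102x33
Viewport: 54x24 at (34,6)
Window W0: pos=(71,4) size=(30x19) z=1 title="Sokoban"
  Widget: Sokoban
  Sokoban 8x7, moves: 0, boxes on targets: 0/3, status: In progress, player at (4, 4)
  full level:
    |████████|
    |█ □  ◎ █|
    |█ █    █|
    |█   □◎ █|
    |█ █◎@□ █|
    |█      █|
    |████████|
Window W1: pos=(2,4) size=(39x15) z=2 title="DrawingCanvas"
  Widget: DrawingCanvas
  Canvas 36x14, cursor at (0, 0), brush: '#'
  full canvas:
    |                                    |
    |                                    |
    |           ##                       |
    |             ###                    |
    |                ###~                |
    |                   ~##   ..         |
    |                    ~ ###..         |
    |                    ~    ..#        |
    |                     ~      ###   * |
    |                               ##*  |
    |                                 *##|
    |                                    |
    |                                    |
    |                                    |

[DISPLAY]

──────┨                              ┠────────────────
      ┃                              ┃████████        
      ┃                              ┃█ □  ◎ █        
      ┃                              ┃█ █    █        
      ┃                              ┃█   □◎ █        
      ┃                              ┃█ █◎@□ █        
      ┃                              ┃█      █        
      ┃                              ┃████████        
      ┃                              ┃Moves: 0  0/3   
   *  ┃                              ┃                
##*   ┃                              ┃                
  *## ┃                              ┃                
━━━━━━┛                              ┃                
                                     ┃                
                                     ┃                
                                     ┃                
                                     ┗━━━━━━━━━━━━━━━━
                                                      
                                                      
                                                      
                                                      
                                                      
                                                      
                                                      


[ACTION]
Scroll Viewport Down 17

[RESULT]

      ┃                              ┃█ █    █        
      ┃                              ┃█   □◎ █        
      ┃                              ┃█ █◎@□ █        
      ┃                              ┃█      █        
      ┃                              ┃████████        
      ┃                              ┃Moves: 0  0/3   
   *  ┃                              ┃                
##*   ┃                              ┃                
  *## ┃                              ┃                
━━━━━━┛                              ┃                
                                     ┃                
                                     ┃                
                                     ┃                
                                     ┗━━━━━━━━━━━━━━━━
                                                      
                                                      
                                                      
                                                      
                                                      
                                                      
                                                      
                                                      
                                                      
                                                      


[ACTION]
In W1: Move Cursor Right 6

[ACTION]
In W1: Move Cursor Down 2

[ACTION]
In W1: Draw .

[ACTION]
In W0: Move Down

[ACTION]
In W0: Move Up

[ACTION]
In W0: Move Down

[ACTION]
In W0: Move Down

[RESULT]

      ┃                              ┃█ █    █        
      ┃                              ┃█   □◎ █        
      ┃                              ┃█ █◎ □ █        
      ┃                              ┃█   @  █        
      ┃                              ┃████████        
      ┃                              ┃Moves: 3  0/3   
   *  ┃                              ┃                
##*   ┃                              ┃                
  *## ┃                              ┃                
━━━━━━┛                              ┃                
                                     ┃                
                                     ┃                
                                     ┃                
                                     ┗━━━━━━━━━━━━━━━━
                                                      
                                                      
                                                      
                                                      
                                                      
                                                      
                                                      
                                                      
                                                      
                                                      


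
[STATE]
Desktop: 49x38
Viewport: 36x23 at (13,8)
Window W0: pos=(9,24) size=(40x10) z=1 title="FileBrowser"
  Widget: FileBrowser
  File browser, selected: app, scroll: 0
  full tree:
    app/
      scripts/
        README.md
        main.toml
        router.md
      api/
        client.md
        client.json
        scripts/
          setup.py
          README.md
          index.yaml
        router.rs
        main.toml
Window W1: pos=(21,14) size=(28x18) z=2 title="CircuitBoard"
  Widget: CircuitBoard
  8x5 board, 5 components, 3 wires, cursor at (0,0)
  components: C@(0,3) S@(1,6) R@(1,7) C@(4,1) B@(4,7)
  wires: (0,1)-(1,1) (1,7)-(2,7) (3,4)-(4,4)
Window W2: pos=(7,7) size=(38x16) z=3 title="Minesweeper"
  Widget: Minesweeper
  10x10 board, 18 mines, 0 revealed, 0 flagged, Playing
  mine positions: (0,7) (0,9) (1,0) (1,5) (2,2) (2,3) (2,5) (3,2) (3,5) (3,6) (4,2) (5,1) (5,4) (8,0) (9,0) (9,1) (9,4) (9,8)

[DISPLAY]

sweeper                        ┃    
───────────────────────────────┨    
■■■■■                          ┃    
■■■■■                          ┃    
■■■■■                          ┃    
■■■■■                          ┃    
■■■■■                          ┃━━━┓
■■■■■                          ┃   ┃
■■■■■                          ┃───┨
■■■■■                          ┃   ┃
■■■■■                          ┃   ┃
■■■■■                          ┃   ┃
                               ┃   ┃
                               ┃   ┃
━━━━━━━━━━━━━━━━━━━━━━━━━━━━━━━┛   ┃
        ┃                          ┃
━━━━━━━━┃3                   ·     ┃
leBrowse┃                    │     ┃
────────┃4       C           ·     ┃
-] app/ ┃Cursor: (0,0)             ┃
 [+] scr┃                          ┃
 [+] api┃                          ┃
        ┃                          ┃


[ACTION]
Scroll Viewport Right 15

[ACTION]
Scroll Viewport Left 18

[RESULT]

       ┃ Minesweeper                
       ┠────────────────────────────
       ┃■■■■■■■■■■                  
       ┃■■■■■■■■■■                  
       ┃■■■■■■■■■■                  
       ┃■■■■■■■■■■                  
       ┃■■■■■■■■■■                  
       ┃■■■■■■■■■■                  
       ┃■■■■■■■■■■                  
       ┃■■■■■■■■■■                  
       ┃■■■■■■■■■■                  
       ┃■■■■■■■■■■                  
       ┃                            
       ┃                            
       ┗━━━━━━━━━━━━━━━━━━━━━━━━━━━━
                     ┃              
         ┏━━━━━━━━━━━┃3             
         ┃ FileBrowse┃              
         ┠───────────┃4       C     
         ┃> [-] app/ ┃Cursor: (0,0) 
         ┃    [+] scr┃              
         ┃    [+] api┃              
         ┃           ┃              


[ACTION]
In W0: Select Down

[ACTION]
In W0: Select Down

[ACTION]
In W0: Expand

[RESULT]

       ┃ Minesweeper                
       ┠────────────────────────────
       ┃■■■■■■■■■■                  
       ┃■■■■■■■■■■                  
       ┃■■■■■■■■■■                  
       ┃■■■■■■■■■■                  
       ┃■■■■■■■■■■                  
       ┃■■■■■■■■■■                  
       ┃■■■■■■■■■■                  
       ┃■■■■■■■■■■                  
       ┃■■■■■■■■■■                  
       ┃■■■■■■■■■■                  
       ┃                            
       ┃                            
       ┗━━━━━━━━━━━━━━━━━━━━━━━━━━━━
                     ┃              
         ┏━━━━━━━━━━━┃3             
         ┃ FileBrowse┃              
         ┠───────────┃4       C     
         ┃  [-] app/ ┃Cursor: (0,0) 
         ┃    [+] scr┃              
         ┃  > [-] api┃              
         ┃      clien┃              


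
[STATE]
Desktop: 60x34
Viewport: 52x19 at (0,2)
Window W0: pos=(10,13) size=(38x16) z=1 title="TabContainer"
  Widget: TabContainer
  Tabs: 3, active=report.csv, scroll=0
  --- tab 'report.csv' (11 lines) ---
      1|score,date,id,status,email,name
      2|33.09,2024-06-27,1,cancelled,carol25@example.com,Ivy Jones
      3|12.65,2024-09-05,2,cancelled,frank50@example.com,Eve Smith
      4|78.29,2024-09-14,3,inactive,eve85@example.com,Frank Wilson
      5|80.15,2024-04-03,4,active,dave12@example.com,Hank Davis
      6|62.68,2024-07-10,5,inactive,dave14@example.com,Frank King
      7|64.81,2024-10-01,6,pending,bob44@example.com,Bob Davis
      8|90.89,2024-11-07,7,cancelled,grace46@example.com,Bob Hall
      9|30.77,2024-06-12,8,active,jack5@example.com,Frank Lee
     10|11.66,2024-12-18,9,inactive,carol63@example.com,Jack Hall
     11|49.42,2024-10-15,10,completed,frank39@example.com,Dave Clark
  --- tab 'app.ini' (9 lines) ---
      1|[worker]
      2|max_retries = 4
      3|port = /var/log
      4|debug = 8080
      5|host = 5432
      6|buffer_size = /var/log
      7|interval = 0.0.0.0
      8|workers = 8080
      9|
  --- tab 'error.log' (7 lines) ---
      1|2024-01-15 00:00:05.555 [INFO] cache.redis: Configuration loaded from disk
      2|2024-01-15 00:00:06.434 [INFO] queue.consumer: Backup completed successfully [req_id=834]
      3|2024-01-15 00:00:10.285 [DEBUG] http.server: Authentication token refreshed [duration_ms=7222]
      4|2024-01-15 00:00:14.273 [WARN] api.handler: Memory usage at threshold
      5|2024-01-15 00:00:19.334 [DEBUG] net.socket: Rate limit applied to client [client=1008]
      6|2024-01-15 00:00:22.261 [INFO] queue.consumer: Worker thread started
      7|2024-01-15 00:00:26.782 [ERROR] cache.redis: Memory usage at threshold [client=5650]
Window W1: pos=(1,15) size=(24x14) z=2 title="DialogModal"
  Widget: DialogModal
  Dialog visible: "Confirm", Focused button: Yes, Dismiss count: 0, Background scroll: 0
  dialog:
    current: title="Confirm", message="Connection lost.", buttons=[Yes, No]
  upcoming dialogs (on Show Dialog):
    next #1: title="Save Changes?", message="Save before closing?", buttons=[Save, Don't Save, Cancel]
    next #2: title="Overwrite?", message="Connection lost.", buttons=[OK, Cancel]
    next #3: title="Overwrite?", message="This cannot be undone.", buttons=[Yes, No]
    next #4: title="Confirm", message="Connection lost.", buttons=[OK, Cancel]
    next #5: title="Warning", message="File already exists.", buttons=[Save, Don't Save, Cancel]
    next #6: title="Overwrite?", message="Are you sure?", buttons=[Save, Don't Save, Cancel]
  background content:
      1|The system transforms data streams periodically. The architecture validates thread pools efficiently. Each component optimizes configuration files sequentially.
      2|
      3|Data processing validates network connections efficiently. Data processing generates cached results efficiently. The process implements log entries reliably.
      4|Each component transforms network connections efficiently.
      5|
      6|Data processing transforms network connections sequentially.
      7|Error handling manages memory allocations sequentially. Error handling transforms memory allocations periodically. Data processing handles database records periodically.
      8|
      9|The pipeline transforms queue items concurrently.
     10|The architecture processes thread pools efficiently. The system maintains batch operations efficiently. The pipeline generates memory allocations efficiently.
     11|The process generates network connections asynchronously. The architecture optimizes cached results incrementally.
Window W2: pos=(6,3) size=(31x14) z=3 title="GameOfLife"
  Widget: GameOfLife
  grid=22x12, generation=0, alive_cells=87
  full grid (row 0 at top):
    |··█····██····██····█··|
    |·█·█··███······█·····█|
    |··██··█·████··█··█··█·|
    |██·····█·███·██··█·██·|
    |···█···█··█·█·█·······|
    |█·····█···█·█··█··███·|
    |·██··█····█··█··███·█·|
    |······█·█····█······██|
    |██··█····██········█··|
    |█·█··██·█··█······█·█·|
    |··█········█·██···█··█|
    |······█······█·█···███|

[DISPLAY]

                                                    
      ┏━━━━━━━━━━━━━━━━━━━━━━━━━━━━━┓               
      ┃ GameOfLife                  ┃               
      ┠─────────────────────────────┨               
      ┃Gen: 0                       ┃               
      ┃·█·█··███······█·····█       ┃               
      ┃··██··█·████··█··█··█·       ┃               
      ┃██·····█·███·██··█·██·       ┃               
      ┃···█···█··█·█·█·······       ┃               
      ┃█·····█···█·█··█··███·       ┃               
      ┃·██··█····█··█··███·█·       ┃               
      ┃······█·█····█······██       ┃━━━━━━━━━━┓    
      ┃██··█····██········█··       ┃          ┃    
 ┏━━━━┃█·█··██·█··█······█·█·       ┃──────────┨    
 ┃ Dia┗━━━━━━━━━━━━━━━━━━━━━━━━━━━━━┛ror.log   ┃    
 ┠──────────────────────┨──────────────────────┃    
 ┃The system transforms ┃status,email,name     ┃    
 ┃                      ┃27,1,cancelled,carol25┃    
 ┃Da┌────────────────┐da┃05,2,cancelled,frank50┃    


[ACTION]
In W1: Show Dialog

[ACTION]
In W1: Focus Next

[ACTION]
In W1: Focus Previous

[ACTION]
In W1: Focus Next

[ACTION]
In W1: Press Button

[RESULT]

                                                    
      ┏━━━━━━━━━━━━━━━━━━━━━━━━━━━━━┓               
      ┃ GameOfLife                  ┃               
      ┠─────────────────────────────┨               
      ┃Gen: 0                       ┃               
      ┃·█·█··███······█·····█       ┃               
      ┃··██··█·████··█··█··█·       ┃               
      ┃██·····█·███·██··█·██·       ┃               
      ┃···█···█··█·█·█·······       ┃               
      ┃█·····█···█·█··█··███·       ┃               
      ┃·██··█····█··█··███·█·       ┃               
      ┃······█·█····█······██       ┃━━━━━━━━━━┓    
      ┃██··█····██········█··       ┃          ┃    
 ┏━━━━┃█·█··██·█··█······█·█·       ┃──────────┨    
 ┃ Dia┗━━━━━━━━━━━━━━━━━━━━━━━━━━━━━┛ror.log   ┃    
 ┠──────────────────────┨──────────────────────┃    
 ┃The system transforms ┃status,email,name     ┃    
 ┃                      ┃27,1,cancelled,carol25┃    
 ┃Data processing valida┃05,2,cancelled,frank50┃    


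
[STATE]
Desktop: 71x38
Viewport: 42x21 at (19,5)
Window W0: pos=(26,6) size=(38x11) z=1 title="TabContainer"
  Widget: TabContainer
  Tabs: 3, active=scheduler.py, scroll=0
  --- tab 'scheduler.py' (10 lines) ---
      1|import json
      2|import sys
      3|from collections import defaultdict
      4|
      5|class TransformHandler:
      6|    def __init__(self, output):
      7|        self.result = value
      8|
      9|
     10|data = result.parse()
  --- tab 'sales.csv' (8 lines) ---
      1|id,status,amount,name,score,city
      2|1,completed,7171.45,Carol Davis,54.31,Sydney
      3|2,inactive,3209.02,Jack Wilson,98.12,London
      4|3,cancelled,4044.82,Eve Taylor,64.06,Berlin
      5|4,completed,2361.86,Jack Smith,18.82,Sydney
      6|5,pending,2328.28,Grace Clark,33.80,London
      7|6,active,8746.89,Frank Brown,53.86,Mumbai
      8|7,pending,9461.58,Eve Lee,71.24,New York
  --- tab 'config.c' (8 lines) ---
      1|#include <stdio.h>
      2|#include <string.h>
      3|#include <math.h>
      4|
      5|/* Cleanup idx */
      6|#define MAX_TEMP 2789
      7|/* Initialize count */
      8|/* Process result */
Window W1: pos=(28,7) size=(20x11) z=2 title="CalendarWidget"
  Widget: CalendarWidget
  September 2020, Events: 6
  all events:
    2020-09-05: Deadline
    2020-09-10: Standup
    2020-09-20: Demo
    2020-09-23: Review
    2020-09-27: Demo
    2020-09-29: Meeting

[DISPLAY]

                                          
       ┏━━━━━━━━━━━━━━━━━━━━━━━━━━━━━━━━━━
       ┃ ┏━━━━━━━━━━━━━━━━━━┓             
       ┠─┃ CalendarWidget   ┃─────────────
       ┃[┠──────────────────┨.csv │ config
       ┃─┃  September 2020  ┃─────────────
       ┃i┃Mo Tu We Th Fr Sa ┃             
       ┃i┃    1  2  3  4  5*┃             
       ┃f┃ 7  8  9 10* 11 12┃rt defaultdic
       ┃ ┃14 15 16 17 18 19 ┃             
       ┃c┃21 22 23* 24 25 26┃r:           
       ┗━┃28 29* 30         ┃━━━━━━━━━━━━━
         ┗━━━━━━━━━━━━━━━━━━┛             
                                          
                                          
                                          
                                          
                                          
                                          
                                          
                                          


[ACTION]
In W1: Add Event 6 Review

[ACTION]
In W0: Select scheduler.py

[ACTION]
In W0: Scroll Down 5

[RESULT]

                                          
       ┏━━━━━━━━━━━━━━━━━━━━━━━━━━━━━━━━━━
       ┃ ┏━━━━━━━━━━━━━━━━━━┓             
       ┠─┃ CalendarWidget   ┃─────────────
       ┃[┠──────────────────┨.csv │ config
       ┃─┃  September 2020  ┃─────────────
       ┃ ┃Mo Tu We Th Fr Sa ┃, output):   
       ┃ ┃    1  2  3  4  5*┃ value       
       ┃ ┃ 7  8  9 10* 11 12┃             
       ┃ ┃14 15 16 17 18 19 ┃             
       ┃d┃21 22 23* 24 25 26┃             
       ┗━┃28 29* 30         ┃━━━━━━━━━━━━━
         ┗━━━━━━━━━━━━━━━━━━┛             
                                          
                                          
                                          
                                          
                                          
                                          
                                          
                                          


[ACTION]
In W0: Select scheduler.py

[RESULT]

                                          
       ┏━━━━━━━━━━━━━━━━━━━━━━━━━━━━━━━━━━
       ┃ ┏━━━━━━━━━━━━━━━━━━┓             
       ┠─┃ CalendarWidget   ┃─────────────
       ┃[┠──────────────────┨.csv │ config
       ┃─┃  September 2020  ┃─────────────
       ┃i┃Mo Tu We Th Fr Sa ┃             
       ┃i┃    1  2  3  4  5*┃             
       ┃f┃ 7  8  9 10* 11 12┃rt defaultdic
       ┃ ┃14 15 16 17 18 19 ┃             
       ┃c┃21 22 23* 24 25 26┃r:           
       ┗━┃28 29* 30         ┃━━━━━━━━━━━━━
         ┗━━━━━━━━━━━━━━━━━━┛             
                                          
                                          
                                          
                                          
                                          
                                          
                                          
                                          


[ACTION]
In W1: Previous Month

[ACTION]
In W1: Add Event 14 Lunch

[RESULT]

                                          
       ┏━━━━━━━━━━━━━━━━━━━━━━━━━━━━━━━━━━
       ┃ ┏━━━━━━━━━━━━━━━━━━┓             
       ┠─┃ CalendarWidget   ┃─────────────
       ┃[┠──────────────────┨.csv │ config
       ┃─┃   August 2020    ┃─────────────
       ┃i┃Mo Tu We Th Fr Sa ┃             
       ┃i┃                1 ┃             
       ┃f┃ 3  4  5  6  7  8 ┃rt defaultdic
       ┃ ┃10 11 12 13 14* 15┃             
       ┃c┃17 18 19 20 21 22 ┃r:           
       ┗━┃24 25 26 27 28 29 ┃━━━━━━━━━━━━━
         ┗━━━━━━━━━━━━━━━━━━┛             
                                          
                                          
                                          
                                          
                                          
                                          
                                          
                                          


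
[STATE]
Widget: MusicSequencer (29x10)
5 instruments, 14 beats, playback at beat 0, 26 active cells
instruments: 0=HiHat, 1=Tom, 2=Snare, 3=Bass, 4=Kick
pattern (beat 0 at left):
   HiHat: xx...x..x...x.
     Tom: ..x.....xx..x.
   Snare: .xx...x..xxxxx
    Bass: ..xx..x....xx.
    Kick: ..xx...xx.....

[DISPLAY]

      ▼1234567890123         
 HiHat██···█··█···█·         
   Tom··█·····██··█·         
 Snare·██···█··█████         
  Bass··██··█····██·         
  Kick··██···██·····         
                             
                             
                             
                             


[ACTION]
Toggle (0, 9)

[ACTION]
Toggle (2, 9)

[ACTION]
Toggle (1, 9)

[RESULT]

      ▼1234567890123         
 HiHat██···█··██··█·         
   Tom··█·····█···█·         
 Snare·██···█···████         
  Bass··██··█····██·         
  Kick··██···██·····         
                             
                             
                             
                             


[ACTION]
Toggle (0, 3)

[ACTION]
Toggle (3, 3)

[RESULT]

      ▼1234567890123         
 HiHat██·█·█··██··█·         
   Tom··█·····█···█·         
 Snare·██···█···████         
  Bass··█···█····██·         
  Kick··██···██·····         
                             
                             
                             
                             


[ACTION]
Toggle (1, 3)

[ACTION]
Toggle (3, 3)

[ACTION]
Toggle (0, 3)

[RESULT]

      ▼1234567890123         
 HiHat██···█··██··█·         
   Tom··██····█···█·         
 Snare·██···█···████         
  Bass··██··█····██·         
  Kick··██···██·····         
                             
                             
                             
                             


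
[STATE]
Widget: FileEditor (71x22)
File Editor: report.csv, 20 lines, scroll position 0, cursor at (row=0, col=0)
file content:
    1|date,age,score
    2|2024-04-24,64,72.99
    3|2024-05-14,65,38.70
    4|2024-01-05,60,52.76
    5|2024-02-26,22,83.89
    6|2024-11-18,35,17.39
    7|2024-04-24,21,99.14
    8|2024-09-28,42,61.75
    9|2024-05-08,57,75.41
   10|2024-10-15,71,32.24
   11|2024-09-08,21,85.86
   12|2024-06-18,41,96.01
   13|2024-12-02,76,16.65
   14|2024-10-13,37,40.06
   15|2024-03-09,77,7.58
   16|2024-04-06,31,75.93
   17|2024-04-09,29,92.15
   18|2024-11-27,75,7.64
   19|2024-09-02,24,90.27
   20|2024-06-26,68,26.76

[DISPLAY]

█ate,age,score                                                        ▲
2024-04-24,64,72.99                                                   █
2024-05-14,65,38.70                                                   ░
2024-01-05,60,52.76                                                   ░
2024-02-26,22,83.89                                                   ░
2024-11-18,35,17.39                                                   ░
2024-04-24,21,99.14                                                   ░
2024-09-28,42,61.75                                                   ░
2024-05-08,57,75.41                                                   ░
2024-10-15,71,32.24                                                   ░
2024-09-08,21,85.86                                                   ░
2024-06-18,41,96.01                                                   ░
2024-12-02,76,16.65                                                   ░
2024-10-13,37,40.06                                                   ░
2024-03-09,77,7.58                                                    ░
2024-04-06,31,75.93                                                   ░
2024-04-09,29,92.15                                                   ░
2024-11-27,75,7.64                                                    ░
2024-09-02,24,90.27                                                   ░
2024-06-26,68,26.76                                                   ░
                                                                      ░
                                                                      ▼


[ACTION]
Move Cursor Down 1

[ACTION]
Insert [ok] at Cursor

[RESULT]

date,age,score                                                        ▲
ok█024-04-24,64,72.99                                                 █
2024-05-14,65,38.70                                                   ░
2024-01-05,60,52.76                                                   ░
2024-02-26,22,83.89                                                   ░
2024-11-18,35,17.39                                                   ░
2024-04-24,21,99.14                                                   ░
2024-09-28,42,61.75                                                   ░
2024-05-08,57,75.41                                                   ░
2024-10-15,71,32.24                                                   ░
2024-09-08,21,85.86                                                   ░
2024-06-18,41,96.01                                                   ░
2024-12-02,76,16.65                                                   ░
2024-10-13,37,40.06                                                   ░
2024-03-09,77,7.58                                                    ░
2024-04-06,31,75.93                                                   ░
2024-04-09,29,92.15                                                   ░
2024-11-27,75,7.64                                                    ░
2024-09-02,24,90.27                                                   ░
2024-06-26,68,26.76                                                   ░
                                                                      ░
                                                                      ▼


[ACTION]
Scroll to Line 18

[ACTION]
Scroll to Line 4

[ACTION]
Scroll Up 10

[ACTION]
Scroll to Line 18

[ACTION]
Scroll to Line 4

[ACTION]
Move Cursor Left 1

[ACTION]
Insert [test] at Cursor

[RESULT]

date,age,score                                                        ▲
otest█2024-04-24,64,72.99                                             █
2024-05-14,65,38.70                                                   ░
2024-01-05,60,52.76                                                   ░
2024-02-26,22,83.89                                                   ░
2024-11-18,35,17.39                                                   ░
2024-04-24,21,99.14                                                   ░
2024-09-28,42,61.75                                                   ░
2024-05-08,57,75.41                                                   ░
2024-10-15,71,32.24                                                   ░
2024-09-08,21,85.86                                                   ░
2024-06-18,41,96.01                                                   ░
2024-12-02,76,16.65                                                   ░
2024-10-13,37,40.06                                                   ░
2024-03-09,77,7.58                                                    ░
2024-04-06,31,75.93                                                   ░
2024-04-09,29,92.15                                                   ░
2024-11-27,75,7.64                                                    ░
2024-09-02,24,90.27                                                   ░
2024-06-26,68,26.76                                                   ░
                                                                      ░
                                                                      ▼


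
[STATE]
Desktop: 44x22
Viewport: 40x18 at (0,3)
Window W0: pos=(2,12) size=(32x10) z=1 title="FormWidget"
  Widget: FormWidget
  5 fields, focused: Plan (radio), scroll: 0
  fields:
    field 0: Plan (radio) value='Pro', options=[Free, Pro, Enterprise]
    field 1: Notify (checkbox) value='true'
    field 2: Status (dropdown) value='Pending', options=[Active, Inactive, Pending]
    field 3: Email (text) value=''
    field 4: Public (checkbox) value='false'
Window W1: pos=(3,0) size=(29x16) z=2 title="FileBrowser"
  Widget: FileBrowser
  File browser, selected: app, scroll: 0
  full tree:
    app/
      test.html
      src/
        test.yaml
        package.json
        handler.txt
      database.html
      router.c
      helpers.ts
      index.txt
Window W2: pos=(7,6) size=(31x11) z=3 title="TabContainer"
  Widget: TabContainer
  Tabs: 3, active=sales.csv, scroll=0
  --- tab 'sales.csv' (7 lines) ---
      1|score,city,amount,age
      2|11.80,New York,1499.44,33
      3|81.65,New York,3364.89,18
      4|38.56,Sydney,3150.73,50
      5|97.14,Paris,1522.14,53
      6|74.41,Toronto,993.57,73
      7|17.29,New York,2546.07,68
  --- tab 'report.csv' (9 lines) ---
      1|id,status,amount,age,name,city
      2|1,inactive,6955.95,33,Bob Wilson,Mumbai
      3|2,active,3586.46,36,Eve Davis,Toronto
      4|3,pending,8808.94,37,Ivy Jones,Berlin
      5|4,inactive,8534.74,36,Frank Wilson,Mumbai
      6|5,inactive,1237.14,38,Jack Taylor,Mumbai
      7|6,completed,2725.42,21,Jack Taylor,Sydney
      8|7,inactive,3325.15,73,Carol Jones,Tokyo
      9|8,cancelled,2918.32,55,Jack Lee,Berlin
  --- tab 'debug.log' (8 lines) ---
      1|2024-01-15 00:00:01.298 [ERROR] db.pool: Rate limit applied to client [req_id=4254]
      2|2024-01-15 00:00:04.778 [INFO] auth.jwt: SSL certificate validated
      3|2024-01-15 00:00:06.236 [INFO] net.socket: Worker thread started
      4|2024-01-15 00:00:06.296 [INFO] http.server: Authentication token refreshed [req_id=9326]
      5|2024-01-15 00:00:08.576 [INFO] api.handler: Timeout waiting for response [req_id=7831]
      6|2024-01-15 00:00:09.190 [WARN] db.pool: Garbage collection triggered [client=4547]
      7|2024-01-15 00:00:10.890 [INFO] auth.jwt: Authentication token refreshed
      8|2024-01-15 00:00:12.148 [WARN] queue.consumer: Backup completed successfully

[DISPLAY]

   ┃> [-] app/                 ┃        
   ┃    test.html              ┃        
   ┃    [+] src/               ┃        
   ┃   ┏━━━━━━━━━━━━━━━━━━━━━━━━━━━━━┓  
   ┃   ┃ TabContainer                ┃  
   ┃   ┠─────────────────────────────┨  
   ┃   ┃[sales.csv]│ report.csv │ deb┃  
   ┃   ┃─────────────────────────────┃  
   ┃   ┃score,city,amount,age        ┃  
  ┏┃   ┃11.80,New York,1499.44,33    ┃  
  ┃┃   ┃81.65,New York,3364.89,18    ┃  
  ┠┃   ┃38.56,Sydney,3150.73,50      ┃  
  ┃┗━━━┃97.14,Paris,1522.14,53       ┃  
  ┃  No┗━━━━━━━━━━━━━━━━━━━━━━━━━━━━━┛  
  ┃  Status:     [Pending      ▼]┃      
  ┃  Email:      [              ]┃      
  ┃  Public:     [ ]             ┃      
  ┃                              ┃      


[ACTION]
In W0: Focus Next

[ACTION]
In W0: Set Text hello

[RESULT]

   ┃> [-] app/                 ┃        
   ┃    test.html              ┃        
   ┃    [+] src/               ┃        
   ┃   ┏━━━━━━━━━━━━━━━━━━━━━━━━━━━━━┓  
   ┃   ┃ TabContainer                ┃  
   ┃   ┠─────────────────────────────┨  
   ┃   ┃[sales.csv]│ report.csv │ deb┃  
   ┃   ┃─────────────────────────────┃  
   ┃   ┃score,city,amount,age        ┃  
  ┏┃   ┃11.80,New York,1499.44,33    ┃  
  ┃┃   ┃81.65,New York,3364.89,18    ┃  
  ┠┃   ┃38.56,Sydney,3150.73,50      ┃  
  ┃┗━━━┃97.14,Paris,1522.14,53       ┃  
  ┃> No┗━━━━━━━━━━━━━━━━━━━━━━━━━━━━━┛  
  ┃  Status:     [Pending      ▼]┃      
  ┃  Email:      [              ]┃      
  ┃  Public:     [ ]             ┃      
  ┃                              ┃      


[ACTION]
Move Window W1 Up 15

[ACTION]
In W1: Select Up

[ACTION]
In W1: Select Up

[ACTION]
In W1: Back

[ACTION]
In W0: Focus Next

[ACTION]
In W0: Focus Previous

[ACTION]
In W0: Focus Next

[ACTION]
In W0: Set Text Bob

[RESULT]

   ┃> [-] app/                 ┃        
   ┃    test.html              ┃        
   ┃    [+] src/               ┃        
   ┃   ┏━━━━━━━━━━━━━━━━━━━━━━━━━━━━━┓  
   ┃   ┃ TabContainer                ┃  
   ┃   ┠─────────────────────────────┨  
   ┃   ┃[sales.csv]│ report.csv │ deb┃  
   ┃   ┃─────────────────────────────┃  
   ┃   ┃score,city,amount,age        ┃  
  ┏┃   ┃11.80,New York,1499.44,33    ┃  
  ┃┃   ┃81.65,New York,3364.89,18    ┃  
  ┠┃   ┃38.56,Sydney,3150.73,50      ┃  
  ┃┗━━━┃97.14,Paris,1522.14,53       ┃  
  ┃  No┗━━━━━━━━━━━━━━━━━━━━━━━━━━━━━┛  
  ┃> Status:     [Pending      ▼]┃      
  ┃  Email:      [              ]┃      
  ┃  Public:     [ ]             ┃      
  ┃                              ┃      
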